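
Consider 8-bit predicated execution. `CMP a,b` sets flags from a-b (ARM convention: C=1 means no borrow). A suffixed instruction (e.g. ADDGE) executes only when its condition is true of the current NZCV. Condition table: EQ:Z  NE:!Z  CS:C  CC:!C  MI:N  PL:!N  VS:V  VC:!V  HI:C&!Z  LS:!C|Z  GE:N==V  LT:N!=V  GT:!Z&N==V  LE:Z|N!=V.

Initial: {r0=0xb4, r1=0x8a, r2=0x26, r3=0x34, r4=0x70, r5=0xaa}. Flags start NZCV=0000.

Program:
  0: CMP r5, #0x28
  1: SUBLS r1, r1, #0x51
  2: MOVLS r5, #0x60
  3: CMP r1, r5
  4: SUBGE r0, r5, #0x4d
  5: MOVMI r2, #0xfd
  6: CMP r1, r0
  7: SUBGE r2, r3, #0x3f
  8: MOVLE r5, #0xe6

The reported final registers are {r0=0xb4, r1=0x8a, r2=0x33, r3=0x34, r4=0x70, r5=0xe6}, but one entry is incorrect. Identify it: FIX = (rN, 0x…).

FIX = (r2, 0xfd)

0: ✓ CMP  NZCV=1010
1: · SUBLS
2: · MOVLS
3: ✓ CMP  NZCV=1000
4: · SUBGE
5: ✓ MOVMI  r2←0xfd
6: ✓ CMP  NZCV=1000
7: · SUBGE
8: ✓ MOVLE  r5←0xe6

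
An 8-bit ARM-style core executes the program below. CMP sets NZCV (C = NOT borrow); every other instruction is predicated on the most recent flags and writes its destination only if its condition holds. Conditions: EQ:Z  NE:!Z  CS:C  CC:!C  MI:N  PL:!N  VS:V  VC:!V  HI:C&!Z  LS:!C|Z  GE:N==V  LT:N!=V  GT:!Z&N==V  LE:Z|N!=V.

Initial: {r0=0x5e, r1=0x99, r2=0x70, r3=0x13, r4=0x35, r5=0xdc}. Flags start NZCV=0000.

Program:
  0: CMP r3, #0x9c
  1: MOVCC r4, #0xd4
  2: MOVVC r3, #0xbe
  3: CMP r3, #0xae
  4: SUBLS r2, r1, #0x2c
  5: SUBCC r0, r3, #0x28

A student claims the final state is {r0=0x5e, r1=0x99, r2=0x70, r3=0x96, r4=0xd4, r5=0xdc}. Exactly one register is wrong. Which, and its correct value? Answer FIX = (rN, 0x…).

FIX = (r3, 0xbe)

0: ✓ CMP  NZCV=0000
1: ✓ MOVCC  r4←0xd4
2: ✓ MOVVC  r3←0xbe
3: ✓ CMP  NZCV=0010
4: · SUBLS
5: · SUBCC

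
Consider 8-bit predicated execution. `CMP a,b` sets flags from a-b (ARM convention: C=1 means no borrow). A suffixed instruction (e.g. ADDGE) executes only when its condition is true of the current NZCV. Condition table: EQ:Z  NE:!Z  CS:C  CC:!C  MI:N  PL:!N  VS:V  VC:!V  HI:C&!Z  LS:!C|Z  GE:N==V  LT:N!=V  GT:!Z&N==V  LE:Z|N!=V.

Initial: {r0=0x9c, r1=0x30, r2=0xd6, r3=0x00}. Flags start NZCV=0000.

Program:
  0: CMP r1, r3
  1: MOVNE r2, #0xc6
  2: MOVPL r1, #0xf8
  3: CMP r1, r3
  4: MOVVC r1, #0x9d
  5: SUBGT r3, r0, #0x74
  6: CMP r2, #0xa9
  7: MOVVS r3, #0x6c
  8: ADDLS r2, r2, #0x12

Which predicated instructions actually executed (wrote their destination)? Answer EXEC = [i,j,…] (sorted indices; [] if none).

0: ✓ CMP  NZCV=0010
1: ✓ MOVNE  r2←0xc6
2: ✓ MOVPL  r1←0xf8
3: ✓ CMP  NZCV=1010
4: ✓ MOVVC  r1←0x9d
5: · SUBGT
6: ✓ CMP  NZCV=0010
7: · MOVVS
8: · ADDLS

EXEC = [1,2,4]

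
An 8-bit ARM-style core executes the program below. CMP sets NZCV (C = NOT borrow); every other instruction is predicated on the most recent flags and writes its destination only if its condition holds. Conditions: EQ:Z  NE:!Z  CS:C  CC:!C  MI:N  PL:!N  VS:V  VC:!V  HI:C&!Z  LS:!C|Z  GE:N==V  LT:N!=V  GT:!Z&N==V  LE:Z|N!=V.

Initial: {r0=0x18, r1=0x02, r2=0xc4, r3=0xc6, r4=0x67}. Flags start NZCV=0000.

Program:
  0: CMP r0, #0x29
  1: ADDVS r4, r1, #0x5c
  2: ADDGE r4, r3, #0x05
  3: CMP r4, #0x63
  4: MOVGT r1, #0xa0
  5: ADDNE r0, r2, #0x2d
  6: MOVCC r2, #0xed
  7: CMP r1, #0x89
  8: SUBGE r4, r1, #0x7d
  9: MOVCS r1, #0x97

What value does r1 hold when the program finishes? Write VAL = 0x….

VAL = 0x97

0: ✓ CMP  NZCV=1000
1: · ADDVS
2: · ADDGE
3: ✓ CMP  NZCV=0010
4: ✓ MOVGT  r1←0xa0
5: ✓ ADDNE  r0←0xf1
6: · MOVCC
7: ✓ CMP  NZCV=0010
8: ✓ SUBGE  r4←0x23
9: ✓ MOVCS  r1←0x97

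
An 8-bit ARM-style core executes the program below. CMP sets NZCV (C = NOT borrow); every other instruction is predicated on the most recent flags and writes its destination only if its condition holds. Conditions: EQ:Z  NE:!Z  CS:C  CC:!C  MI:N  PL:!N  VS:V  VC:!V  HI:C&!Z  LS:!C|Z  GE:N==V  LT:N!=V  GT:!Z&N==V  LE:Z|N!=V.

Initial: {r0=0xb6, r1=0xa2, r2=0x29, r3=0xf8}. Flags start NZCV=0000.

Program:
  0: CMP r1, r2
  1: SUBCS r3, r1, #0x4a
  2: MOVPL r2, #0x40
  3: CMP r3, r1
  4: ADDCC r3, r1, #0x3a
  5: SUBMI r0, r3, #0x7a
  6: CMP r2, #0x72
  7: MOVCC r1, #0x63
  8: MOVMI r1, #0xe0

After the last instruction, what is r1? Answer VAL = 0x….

0: ✓ CMP  NZCV=0011
1: ✓ SUBCS  r3←0x58
2: ✓ MOVPL  r2←0x40
3: ✓ CMP  NZCV=1001
4: ✓ ADDCC  r3←0xdc
5: ✓ SUBMI  r0←0x62
6: ✓ CMP  NZCV=1000
7: ✓ MOVCC  r1←0x63
8: ✓ MOVMI  r1←0xe0

VAL = 0xe0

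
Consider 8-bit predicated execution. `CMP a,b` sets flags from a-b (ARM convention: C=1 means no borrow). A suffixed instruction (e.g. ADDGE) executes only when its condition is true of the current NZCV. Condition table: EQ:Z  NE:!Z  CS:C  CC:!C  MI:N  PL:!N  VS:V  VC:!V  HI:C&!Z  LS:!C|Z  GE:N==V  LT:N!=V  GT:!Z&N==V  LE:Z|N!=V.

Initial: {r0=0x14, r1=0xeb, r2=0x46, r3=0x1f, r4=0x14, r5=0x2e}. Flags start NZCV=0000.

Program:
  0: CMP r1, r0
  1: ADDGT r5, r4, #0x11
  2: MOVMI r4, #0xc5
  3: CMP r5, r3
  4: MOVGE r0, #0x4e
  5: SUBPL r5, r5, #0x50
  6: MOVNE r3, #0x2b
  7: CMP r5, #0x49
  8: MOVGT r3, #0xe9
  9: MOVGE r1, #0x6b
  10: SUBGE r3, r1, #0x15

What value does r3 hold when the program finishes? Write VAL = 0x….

VAL = 0x2b

0: ✓ CMP  NZCV=1010
1: · ADDGT
2: ✓ MOVMI  r4←0xc5
3: ✓ CMP  NZCV=0010
4: ✓ MOVGE  r0←0x4e
5: ✓ SUBPL  r5←0xde
6: ✓ MOVNE  r3←0x2b
7: ✓ CMP  NZCV=1010
8: · MOVGT
9: · MOVGE
10: · SUBGE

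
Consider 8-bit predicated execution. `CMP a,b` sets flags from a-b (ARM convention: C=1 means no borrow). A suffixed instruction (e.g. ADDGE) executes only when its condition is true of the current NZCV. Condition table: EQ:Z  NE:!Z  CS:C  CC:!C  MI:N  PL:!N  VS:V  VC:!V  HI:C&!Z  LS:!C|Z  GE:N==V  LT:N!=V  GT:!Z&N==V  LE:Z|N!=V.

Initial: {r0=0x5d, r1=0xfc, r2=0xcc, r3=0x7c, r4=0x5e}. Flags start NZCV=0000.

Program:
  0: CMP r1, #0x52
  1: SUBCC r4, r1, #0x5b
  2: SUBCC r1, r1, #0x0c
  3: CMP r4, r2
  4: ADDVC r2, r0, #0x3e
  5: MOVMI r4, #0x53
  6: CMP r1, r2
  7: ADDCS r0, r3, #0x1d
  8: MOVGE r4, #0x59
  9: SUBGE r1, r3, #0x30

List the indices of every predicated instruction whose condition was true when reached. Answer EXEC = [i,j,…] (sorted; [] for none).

EXEC = [5,7,8,9]

0: ✓ CMP  NZCV=1010
1: · SUBCC
2: · SUBCC
3: ✓ CMP  NZCV=1001
4: · ADDVC
5: ✓ MOVMI  r4←0x53
6: ✓ CMP  NZCV=0010
7: ✓ ADDCS  r0←0x99
8: ✓ MOVGE  r4←0x59
9: ✓ SUBGE  r1←0x4c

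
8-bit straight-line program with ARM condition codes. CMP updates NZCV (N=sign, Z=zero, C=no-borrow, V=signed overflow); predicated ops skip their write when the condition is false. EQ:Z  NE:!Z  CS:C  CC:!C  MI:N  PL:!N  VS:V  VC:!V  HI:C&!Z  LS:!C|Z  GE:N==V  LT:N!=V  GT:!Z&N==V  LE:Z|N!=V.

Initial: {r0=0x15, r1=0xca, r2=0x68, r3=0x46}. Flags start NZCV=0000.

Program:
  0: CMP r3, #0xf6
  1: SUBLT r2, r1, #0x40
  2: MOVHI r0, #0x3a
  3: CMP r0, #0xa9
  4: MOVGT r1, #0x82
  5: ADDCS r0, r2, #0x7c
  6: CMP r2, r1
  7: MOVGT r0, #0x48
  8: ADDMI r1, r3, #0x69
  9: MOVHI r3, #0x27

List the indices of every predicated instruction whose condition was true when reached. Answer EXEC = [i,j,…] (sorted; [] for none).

[0] flags=0000 → (cmp)
[1] flags=0000 LT?F → skip
[2] flags=0000 HI?F → skip
[3] flags=0000 → (cmp)
[4] flags=0000 GT?T → r1=0x82
[5] flags=0000 CS?F → skip
[6] flags=1001 → (cmp)
[7] flags=1001 GT?T → r0=0x48
[8] flags=1001 MI?T → r1=0xaf
[9] flags=1001 HI?F → skip

EXEC = [4,7,8]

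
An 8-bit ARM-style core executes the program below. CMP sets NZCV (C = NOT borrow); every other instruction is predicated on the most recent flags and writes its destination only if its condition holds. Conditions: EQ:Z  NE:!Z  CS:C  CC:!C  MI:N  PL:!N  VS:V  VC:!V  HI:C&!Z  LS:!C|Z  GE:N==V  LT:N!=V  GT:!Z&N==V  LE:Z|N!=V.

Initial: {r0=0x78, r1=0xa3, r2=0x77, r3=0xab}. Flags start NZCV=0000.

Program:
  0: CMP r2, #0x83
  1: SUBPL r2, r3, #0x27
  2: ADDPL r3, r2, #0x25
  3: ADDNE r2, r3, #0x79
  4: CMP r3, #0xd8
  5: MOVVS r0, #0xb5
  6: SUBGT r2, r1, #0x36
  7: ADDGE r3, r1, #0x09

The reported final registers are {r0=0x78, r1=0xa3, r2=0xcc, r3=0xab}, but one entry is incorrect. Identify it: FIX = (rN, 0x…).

0: ✓ CMP  NZCV=1001
1: · SUBPL
2: · ADDPL
3: ✓ ADDNE  r2←0x24
4: ✓ CMP  NZCV=1000
5: · MOVVS
6: · SUBGT
7: · ADDGE

FIX = (r2, 0x24)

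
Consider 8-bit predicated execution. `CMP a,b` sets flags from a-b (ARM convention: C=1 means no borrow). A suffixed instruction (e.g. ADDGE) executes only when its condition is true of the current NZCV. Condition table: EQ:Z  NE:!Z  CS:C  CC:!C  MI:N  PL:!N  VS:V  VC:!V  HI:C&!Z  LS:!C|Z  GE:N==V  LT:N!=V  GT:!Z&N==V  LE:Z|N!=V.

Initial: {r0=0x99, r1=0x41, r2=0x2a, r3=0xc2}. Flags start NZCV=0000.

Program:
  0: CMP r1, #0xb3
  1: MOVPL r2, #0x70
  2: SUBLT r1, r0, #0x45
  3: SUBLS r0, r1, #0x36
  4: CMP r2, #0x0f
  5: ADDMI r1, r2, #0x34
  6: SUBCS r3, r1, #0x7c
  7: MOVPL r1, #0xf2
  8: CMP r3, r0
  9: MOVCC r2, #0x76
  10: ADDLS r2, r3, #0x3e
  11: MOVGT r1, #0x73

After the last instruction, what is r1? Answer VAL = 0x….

[0] flags=1001 → (cmp)
[1] flags=1001 PL?F → skip
[2] flags=1001 LT?F → skip
[3] flags=1001 LS?T → r0=0x0b
[4] flags=0010 → (cmp)
[5] flags=0010 MI?F → skip
[6] flags=0010 CS?T → r3=0xc5
[7] flags=0010 PL?T → r1=0xf2
[8] flags=1010 → (cmp)
[9] flags=1010 CC?F → skip
[10] flags=1010 LS?F → skip
[11] flags=1010 GT?F → skip

VAL = 0xf2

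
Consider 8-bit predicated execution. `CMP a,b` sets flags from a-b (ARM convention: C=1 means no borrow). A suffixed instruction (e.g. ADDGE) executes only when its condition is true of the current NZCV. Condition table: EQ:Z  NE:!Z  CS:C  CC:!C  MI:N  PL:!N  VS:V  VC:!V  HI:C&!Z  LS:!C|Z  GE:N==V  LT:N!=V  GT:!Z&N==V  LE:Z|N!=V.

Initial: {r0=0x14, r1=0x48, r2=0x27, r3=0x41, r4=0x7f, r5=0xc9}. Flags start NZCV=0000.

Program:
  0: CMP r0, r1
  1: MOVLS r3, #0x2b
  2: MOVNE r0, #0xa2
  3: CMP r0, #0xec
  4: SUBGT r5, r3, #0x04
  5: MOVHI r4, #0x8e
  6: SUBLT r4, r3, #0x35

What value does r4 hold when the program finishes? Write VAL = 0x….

[0] flags=1000 → (cmp)
[1] flags=1000 LS?T → r3=0x2b
[2] flags=1000 NE?T → r0=0xa2
[3] flags=1000 → (cmp)
[4] flags=1000 GT?F → skip
[5] flags=1000 HI?F → skip
[6] flags=1000 LT?T → r4=0xf6

VAL = 0xf6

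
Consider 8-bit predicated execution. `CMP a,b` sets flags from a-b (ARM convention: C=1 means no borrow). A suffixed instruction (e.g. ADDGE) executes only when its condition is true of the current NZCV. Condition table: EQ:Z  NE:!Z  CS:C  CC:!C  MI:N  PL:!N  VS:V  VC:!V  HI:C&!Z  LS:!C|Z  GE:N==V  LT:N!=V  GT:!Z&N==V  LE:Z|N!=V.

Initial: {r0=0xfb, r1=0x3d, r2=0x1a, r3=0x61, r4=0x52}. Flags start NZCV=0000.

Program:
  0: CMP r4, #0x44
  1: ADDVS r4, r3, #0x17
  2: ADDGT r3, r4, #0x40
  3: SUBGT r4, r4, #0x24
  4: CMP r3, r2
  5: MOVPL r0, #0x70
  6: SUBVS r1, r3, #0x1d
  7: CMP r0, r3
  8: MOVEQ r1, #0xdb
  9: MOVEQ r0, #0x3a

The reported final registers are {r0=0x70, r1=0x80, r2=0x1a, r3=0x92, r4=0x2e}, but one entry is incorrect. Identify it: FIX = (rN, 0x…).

FIX = (r1, 0x75)

0: ✓ CMP  NZCV=0010
1: · ADDVS
2: ✓ ADDGT  r3←0x92
3: ✓ SUBGT  r4←0x2e
4: ✓ CMP  NZCV=0011
5: ✓ MOVPL  r0←0x70
6: ✓ SUBVS  r1←0x75
7: ✓ CMP  NZCV=1001
8: · MOVEQ
9: · MOVEQ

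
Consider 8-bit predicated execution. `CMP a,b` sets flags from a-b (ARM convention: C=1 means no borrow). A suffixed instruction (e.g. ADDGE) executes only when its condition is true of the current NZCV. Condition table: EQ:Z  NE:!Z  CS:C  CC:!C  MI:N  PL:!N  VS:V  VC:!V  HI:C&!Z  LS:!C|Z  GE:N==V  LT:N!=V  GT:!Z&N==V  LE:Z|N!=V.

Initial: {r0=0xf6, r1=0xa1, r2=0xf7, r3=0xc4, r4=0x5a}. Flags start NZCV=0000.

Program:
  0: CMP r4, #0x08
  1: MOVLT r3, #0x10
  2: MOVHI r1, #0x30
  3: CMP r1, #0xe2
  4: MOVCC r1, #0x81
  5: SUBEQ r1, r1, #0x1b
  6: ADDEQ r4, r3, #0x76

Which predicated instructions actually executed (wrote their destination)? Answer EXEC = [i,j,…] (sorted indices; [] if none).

EXEC = [2,4]

0: ✓ CMP  NZCV=0010
1: · MOVLT
2: ✓ MOVHI  r1←0x30
3: ✓ CMP  NZCV=0000
4: ✓ MOVCC  r1←0x81
5: · SUBEQ
6: · ADDEQ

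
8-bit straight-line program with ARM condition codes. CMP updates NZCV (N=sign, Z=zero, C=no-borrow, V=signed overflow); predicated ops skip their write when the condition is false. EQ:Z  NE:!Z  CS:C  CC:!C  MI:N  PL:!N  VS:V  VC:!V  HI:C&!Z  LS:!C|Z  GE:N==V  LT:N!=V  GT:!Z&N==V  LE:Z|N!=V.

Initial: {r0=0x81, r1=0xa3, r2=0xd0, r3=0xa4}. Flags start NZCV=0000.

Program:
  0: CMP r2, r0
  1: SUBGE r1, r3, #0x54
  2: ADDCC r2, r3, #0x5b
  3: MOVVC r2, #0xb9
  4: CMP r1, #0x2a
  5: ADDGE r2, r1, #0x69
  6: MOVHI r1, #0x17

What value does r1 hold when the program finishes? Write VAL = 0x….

0: ✓ CMP  NZCV=0010
1: ✓ SUBGE  r1←0x50
2: · ADDCC
3: ✓ MOVVC  r2←0xb9
4: ✓ CMP  NZCV=0010
5: ✓ ADDGE  r2←0xb9
6: ✓ MOVHI  r1←0x17

VAL = 0x17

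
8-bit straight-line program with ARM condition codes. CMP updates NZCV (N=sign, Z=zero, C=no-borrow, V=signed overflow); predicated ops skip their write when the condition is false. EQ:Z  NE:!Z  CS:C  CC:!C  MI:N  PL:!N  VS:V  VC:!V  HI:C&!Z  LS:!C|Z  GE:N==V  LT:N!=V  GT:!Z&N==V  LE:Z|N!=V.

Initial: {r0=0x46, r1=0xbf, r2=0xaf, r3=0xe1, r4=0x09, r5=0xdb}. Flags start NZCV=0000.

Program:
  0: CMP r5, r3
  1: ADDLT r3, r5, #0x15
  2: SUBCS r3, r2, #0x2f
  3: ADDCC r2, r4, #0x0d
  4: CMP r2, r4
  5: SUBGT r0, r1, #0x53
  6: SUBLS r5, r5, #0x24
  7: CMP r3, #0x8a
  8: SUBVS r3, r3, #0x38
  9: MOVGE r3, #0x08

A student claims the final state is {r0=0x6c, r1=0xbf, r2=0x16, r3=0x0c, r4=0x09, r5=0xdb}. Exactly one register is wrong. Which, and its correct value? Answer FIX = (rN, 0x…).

FIX = (r3, 0x08)

[0] flags=1000 → (cmp)
[1] flags=1000 LT?T → r3=0xf0
[2] flags=1000 CS?F → skip
[3] flags=1000 CC?T → r2=0x16
[4] flags=0010 → (cmp)
[5] flags=0010 GT?T → r0=0x6c
[6] flags=0010 LS?F → skip
[7] flags=0010 → (cmp)
[8] flags=0010 VS?F → skip
[9] flags=0010 GE?T → r3=0x08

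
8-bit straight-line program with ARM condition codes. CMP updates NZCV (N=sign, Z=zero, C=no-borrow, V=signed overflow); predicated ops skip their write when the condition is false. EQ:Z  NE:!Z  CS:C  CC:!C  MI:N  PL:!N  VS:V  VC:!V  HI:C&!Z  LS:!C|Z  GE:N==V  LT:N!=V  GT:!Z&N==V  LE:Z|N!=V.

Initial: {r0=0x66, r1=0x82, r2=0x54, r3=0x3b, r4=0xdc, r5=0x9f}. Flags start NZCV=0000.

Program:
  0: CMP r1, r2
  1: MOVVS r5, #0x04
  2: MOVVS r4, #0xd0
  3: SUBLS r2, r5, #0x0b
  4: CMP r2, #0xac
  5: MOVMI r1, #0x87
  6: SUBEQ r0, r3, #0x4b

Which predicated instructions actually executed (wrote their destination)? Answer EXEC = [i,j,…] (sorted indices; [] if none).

EXEC = [1,2,5]

0: ✓ CMP  NZCV=0011
1: ✓ MOVVS  r5←0x04
2: ✓ MOVVS  r4←0xd0
3: · SUBLS
4: ✓ CMP  NZCV=1001
5: ✓ MOVMI  r1←0x87
6: · SUBEQ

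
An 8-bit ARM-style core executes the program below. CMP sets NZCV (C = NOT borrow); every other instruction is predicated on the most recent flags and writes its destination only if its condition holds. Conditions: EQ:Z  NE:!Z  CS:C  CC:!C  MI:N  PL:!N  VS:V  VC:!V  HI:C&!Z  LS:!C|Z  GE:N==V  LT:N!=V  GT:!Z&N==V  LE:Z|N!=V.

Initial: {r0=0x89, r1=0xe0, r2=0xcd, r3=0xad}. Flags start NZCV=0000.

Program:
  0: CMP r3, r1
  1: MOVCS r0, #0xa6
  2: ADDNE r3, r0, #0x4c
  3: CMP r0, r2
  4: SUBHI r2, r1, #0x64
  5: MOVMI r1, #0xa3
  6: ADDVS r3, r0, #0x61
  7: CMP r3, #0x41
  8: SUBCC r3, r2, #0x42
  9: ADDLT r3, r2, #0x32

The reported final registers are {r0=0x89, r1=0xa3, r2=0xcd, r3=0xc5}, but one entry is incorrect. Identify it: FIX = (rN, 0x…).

0: ✓ CMP  NZCV=1000
1: · MOVCS
2: ✓ ADDNE  r3←0xd5
3: ✓ CMP  NZCV=1000
4: · SUBHI
5: ✓ MOVMI  r1←0xa3
6: · ADDVS
7: ✓ CMP  NZCV=1010
8: · SUBCC
9: ✓ ADDLT  r3←0xff

FIX = (r3, 0xff)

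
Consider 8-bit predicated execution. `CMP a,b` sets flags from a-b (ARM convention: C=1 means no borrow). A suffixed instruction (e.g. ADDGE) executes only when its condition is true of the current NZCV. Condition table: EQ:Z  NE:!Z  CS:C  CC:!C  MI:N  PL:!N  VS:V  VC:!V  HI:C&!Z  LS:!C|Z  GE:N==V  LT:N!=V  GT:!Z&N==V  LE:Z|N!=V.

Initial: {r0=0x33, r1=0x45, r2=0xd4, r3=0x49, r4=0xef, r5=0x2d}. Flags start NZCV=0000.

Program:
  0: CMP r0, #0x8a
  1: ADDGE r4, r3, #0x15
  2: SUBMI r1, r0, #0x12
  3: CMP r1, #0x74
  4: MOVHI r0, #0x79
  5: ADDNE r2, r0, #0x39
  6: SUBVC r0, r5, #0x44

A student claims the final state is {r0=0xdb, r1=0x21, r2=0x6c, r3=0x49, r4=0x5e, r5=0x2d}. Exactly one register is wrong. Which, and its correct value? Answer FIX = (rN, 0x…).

FIX = (r0, 0xe9)

0: ✓ CMP  NZCV=1001
1: ✓ ADDGE  r4←0x5e
2: ✓ SUBMI  r1←0x21
3: ✓ CMP  NZCV=1000
4: · MOVHI
5: ✓ ADDNE  r2←0x6c
6: ✓ SUBVC  r0←0xe9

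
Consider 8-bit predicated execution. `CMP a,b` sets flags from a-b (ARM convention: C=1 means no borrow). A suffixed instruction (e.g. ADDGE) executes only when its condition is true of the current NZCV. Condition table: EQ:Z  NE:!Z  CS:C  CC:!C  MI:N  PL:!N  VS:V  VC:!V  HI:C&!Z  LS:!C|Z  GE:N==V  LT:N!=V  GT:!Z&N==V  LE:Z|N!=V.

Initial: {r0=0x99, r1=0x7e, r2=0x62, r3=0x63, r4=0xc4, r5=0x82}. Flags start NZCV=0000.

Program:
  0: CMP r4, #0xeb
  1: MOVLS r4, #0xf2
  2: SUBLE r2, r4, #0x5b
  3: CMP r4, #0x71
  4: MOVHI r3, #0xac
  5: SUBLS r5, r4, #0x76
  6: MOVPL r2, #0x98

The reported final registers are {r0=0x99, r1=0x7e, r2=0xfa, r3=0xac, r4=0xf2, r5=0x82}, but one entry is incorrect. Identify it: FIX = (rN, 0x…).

0: ✓ CMP  NZCV=1000
1: ✓ MOVLS  r4←0xf2
2: ✓ SUBLE  r2←0x97
3: ✓ CMP  NZCV=1010
4: ✓ MOVHI  r3←0xac
5: · SUBLS
6: · MOVPL

FIX = (r2, 0x97)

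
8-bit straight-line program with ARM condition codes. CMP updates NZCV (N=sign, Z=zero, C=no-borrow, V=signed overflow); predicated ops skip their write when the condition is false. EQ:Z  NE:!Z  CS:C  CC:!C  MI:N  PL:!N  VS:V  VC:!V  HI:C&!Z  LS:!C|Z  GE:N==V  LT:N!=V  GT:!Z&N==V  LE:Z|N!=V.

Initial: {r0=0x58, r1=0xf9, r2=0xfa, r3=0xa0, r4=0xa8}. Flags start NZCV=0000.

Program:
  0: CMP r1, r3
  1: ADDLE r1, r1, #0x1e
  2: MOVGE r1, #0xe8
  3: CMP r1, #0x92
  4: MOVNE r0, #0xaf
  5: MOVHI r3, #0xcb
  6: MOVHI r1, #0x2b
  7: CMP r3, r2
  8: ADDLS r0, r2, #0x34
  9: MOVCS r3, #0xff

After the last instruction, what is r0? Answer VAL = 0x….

VAL = 0x2e

[0] flags=0010 → (cmp)
[1] flags=0010 LE?F → skip
[2] flags=0010 GE?T → r1=0xe8
[3] flags=0010 → (cmp)
[4] flags=0010 NE?T → r0=0xaf
[5] flags=0010 HI?T → r3=0xcb
[6] flags=0010 HI?T → r1=0x2b
[7] flags=1000 → (cmp)
[8] flags=1000 LS?T → r0=0x2e
[9] flags=1000 CS?F → skip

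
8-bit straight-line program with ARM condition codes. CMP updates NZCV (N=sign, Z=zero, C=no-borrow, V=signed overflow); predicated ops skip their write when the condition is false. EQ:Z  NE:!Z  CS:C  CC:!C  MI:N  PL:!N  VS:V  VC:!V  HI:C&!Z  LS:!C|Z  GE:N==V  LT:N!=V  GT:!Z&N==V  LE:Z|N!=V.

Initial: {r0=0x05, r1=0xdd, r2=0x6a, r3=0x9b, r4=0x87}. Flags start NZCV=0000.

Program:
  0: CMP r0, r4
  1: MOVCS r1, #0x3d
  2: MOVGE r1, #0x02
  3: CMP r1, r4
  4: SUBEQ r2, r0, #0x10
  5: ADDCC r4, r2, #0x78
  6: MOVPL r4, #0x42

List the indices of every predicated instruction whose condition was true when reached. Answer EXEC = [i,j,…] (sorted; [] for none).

EXEC = [2,5,6]

0: ✓ CMP  NZCV=0000
1: · MOVCS
2: ✓ MOVGE  r1←0x02
3: ✓ CMP  NZCV=0000
4: · SUBEQ
5: ✓ ADDCC  r4←0xe2
6: ✓ MOVPL  r4←0x42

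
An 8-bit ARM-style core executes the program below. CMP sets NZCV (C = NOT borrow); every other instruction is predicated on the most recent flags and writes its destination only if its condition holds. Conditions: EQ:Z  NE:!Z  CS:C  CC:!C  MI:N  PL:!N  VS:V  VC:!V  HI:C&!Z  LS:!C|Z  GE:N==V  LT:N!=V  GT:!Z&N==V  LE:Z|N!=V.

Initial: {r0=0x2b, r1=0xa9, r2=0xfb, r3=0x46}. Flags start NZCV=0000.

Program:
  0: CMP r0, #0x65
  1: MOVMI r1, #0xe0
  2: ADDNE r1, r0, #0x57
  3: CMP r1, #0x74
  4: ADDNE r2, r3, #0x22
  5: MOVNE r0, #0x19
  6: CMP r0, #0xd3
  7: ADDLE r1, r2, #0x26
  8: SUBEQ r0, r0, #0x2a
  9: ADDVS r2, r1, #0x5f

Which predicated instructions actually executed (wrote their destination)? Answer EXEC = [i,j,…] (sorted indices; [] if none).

[0] flags=1000 → (cmp)
[1] flags=1000 MI?T → r1=0xe0
[2] flags=1000 NE?T → r1=0x82
[3] flags=0011 → (cmp)
[4] flags=0011 NE?T → r2=0x68
[5] flags=0011 NE?T → r0=0x19
[6] flags=0000 → (cmp)
[7] flags=0000 LE?F → skip
[8] flags=0000 EQ?F → skip
[9] flags=0000 VS?F → skip

EXEC = [1,2,4,5]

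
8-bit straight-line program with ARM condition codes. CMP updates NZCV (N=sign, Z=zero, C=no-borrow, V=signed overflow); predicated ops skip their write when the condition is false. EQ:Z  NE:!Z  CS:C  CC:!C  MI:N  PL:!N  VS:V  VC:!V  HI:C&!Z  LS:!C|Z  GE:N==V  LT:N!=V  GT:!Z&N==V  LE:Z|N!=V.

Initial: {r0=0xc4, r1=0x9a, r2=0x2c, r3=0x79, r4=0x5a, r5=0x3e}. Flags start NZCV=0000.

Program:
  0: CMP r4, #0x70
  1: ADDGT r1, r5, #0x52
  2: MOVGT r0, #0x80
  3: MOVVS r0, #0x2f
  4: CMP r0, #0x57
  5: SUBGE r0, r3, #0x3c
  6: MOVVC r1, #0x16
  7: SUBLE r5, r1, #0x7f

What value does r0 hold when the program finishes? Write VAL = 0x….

[0] flags=1000 → (cmp)
[1] flags=1000 GT?F → skip
[2] flags=1000 GT?F → skip
[3] flags=1000 VS?F → skip
[4] flags=0011 → (cmp)
[5] flags=0011 GE?F → skip
[6] flags=0011 VC?F → skip
[7] flags=0011 LE?T → r5=0x1b

VAL = 0xc4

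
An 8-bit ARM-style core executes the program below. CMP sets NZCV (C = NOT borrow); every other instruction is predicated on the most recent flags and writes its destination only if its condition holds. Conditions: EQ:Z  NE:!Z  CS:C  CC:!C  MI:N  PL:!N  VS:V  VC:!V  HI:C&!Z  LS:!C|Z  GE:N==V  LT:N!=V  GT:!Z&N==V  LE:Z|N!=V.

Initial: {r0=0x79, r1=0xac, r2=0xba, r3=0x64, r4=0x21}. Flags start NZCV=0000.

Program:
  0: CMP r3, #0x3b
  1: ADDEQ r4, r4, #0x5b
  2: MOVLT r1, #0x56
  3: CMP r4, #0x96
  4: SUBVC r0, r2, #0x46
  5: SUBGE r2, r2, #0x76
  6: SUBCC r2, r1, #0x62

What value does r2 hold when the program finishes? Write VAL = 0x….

VAL = 0x4a

[0] flags=0010 → (cmp)
[1] flags=0010 EQ?F → skip
[2] flags=0010 LT?F → skip
[3] flags=1001 → (cmp)
[4] flags=1001 VC?F → skip
[5] flags=1001 GE?T → r2=0x44
[6] flags=1001 CC?T → r2=0x4a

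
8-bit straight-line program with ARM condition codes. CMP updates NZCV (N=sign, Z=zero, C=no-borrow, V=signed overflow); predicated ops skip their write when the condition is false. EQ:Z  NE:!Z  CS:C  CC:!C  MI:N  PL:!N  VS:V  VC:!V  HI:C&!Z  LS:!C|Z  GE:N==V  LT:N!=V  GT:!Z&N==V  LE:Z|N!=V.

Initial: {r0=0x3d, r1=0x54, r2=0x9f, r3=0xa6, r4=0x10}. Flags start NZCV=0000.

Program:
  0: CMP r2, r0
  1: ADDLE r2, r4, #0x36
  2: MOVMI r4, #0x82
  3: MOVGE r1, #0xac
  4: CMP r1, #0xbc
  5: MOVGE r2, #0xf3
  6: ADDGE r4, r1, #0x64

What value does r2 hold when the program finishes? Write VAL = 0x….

VAL = 0xf3

0: ✓ CMP  NZCV=0011
1: ✓ ADDLE  r2←0x46
2: · MOVMI
3: · MOVGE
4: ✓ CMP  NZCV=1001
5: ✓ MOVGE  r2←0xf3
6: ✓ ADDGE  r4←0xb8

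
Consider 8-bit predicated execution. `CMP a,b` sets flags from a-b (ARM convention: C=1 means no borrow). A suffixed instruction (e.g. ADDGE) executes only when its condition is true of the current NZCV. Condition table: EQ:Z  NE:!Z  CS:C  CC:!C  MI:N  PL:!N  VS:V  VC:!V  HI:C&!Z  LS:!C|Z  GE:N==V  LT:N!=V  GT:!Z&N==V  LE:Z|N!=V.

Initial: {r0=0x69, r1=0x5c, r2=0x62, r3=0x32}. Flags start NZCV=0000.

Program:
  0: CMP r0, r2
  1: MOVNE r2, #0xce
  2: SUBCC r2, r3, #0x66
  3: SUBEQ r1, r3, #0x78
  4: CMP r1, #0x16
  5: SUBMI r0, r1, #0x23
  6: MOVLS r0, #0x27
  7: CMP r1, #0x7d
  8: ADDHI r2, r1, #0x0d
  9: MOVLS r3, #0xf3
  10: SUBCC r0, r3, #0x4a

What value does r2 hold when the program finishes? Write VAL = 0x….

VAL = 0xce

[0] flags=0010 → (cmp)
[1] flags=0010 NE?T → r2=0xce
[2] flags=0010 CC?F → skip
[3] flags=0010 EQ?F → skip
[4] flags=0010 → (cmp)
[5] flags=0010 MI?F → skip
[6] flags=0010 LS?F → skip
[7] flags=1000 → (cmp)
[8] flags=1000 HI?F → skip
[9] flags=1000 LS?T → r3=0xf3
[10] flags=1000 CC?T → r0=0xa9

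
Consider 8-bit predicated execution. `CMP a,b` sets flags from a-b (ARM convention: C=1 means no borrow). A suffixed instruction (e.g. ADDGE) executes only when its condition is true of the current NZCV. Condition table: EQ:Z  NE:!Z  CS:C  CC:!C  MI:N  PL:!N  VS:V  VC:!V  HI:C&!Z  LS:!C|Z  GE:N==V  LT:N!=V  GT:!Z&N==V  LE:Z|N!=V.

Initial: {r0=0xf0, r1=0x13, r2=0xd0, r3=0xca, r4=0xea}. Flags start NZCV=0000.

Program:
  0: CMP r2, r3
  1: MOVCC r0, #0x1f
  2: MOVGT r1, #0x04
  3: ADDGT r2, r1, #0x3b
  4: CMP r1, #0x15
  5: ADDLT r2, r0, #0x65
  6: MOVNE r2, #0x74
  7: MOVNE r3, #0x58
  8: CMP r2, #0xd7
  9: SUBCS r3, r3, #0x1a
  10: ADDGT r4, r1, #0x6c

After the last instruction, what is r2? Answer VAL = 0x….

0: ✓ CMP  NZCV=0010
1: · MOVCC
2: ✓ MOVGT  r1←0x04
3: ✓ ADDGT  r2←0x3f
4: ✓ CMP  NZCV=1000
5: ✓ ADDLT  r2←0x55
6: ✓ MOVNE  r2←0x74
7: ✓ MOVNE  r3←0x58
8: ✓ CMP  NZCV=1001
9: · SUBCS
10: ✓ ADDGT  r4←0x70

VAL = 0x74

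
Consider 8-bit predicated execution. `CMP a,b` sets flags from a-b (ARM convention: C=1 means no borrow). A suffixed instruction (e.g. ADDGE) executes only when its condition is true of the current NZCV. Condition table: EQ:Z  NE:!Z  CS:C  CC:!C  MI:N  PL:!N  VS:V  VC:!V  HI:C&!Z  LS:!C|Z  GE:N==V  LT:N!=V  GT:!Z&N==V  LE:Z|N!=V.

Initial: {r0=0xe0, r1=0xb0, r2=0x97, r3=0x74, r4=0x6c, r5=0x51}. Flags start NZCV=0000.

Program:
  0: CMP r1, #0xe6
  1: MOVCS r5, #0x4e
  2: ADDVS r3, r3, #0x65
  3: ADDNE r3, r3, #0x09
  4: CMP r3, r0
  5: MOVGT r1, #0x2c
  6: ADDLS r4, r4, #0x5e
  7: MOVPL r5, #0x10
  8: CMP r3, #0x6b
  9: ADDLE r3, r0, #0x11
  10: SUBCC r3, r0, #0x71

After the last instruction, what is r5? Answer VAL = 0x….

0: ✓ CMP  NZCV=1000
1: · MOVCS
2: · ADDVS
3: ✓ ADDNE  r3←0x7d
4: ✓ CMP  NZCV=1001
5: ✓ MOVGT  r1←0x2c
6: ✓ ADDLS  r4←0xca
7: · MOVPL
8: ✓ CMP  NZCV=0010
9: · ADDLE
10: · SUBCC

VAL = 0x51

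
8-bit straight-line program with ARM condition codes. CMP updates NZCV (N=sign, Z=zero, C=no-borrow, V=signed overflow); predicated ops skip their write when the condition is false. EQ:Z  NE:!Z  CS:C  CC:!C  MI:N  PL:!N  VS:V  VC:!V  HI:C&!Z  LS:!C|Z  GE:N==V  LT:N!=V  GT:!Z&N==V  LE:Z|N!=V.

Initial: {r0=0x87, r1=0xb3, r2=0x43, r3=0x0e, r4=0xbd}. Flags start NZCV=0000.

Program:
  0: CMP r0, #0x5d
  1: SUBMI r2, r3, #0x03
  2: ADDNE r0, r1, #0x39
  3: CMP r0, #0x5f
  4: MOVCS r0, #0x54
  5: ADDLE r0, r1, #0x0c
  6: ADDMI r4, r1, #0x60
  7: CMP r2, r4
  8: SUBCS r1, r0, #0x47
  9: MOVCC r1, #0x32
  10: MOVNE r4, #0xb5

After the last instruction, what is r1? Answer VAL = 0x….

0: ✓ CMP  NZCV=0011
1: · SUBMI
2: ✓ ADDNE  r0←0xec
3: ✓ CMP  NZCV=1010
4: ✓ MOVCS  r0←0x54
5: ✓ ADDLE  r0←0xbf
6: ✓ ADDMI  r4←0x13
7: ✓ CMP  NZCV=0010
8: ✓ SUBCS  r1←0x78
9: · MOVCC
10: ✓ MOVNE  r4←0xb5

VAL = 0x78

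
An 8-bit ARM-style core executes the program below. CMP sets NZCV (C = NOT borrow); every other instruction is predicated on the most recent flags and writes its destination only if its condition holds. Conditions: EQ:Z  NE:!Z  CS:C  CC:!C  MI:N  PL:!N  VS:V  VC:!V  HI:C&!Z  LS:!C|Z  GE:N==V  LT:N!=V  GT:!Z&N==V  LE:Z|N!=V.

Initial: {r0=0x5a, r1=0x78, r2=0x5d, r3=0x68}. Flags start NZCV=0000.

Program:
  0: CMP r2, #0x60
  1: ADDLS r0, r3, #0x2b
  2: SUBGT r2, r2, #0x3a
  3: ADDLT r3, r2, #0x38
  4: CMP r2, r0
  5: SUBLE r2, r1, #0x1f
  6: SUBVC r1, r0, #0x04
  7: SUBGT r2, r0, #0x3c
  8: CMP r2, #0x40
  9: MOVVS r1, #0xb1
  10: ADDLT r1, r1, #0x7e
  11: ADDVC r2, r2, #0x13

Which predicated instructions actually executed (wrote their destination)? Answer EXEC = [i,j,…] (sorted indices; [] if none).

EXEC = [1,3,7,11]

0: ✓ CMP  NZCV=1000
1: ✓ ADDLS  r0←0x93
2: · SUBGT
3: ✓ ADDLT  r3←0x95
4: ✓ CMP  NZCV=1001
5: · SUBLE
6: · SUBVC
7: ✓ SUBGT  r2←0x57
8: ✓ CMP  NZCV=0010
9: · MOVVS
10: · ADDLT
11: ✓ ADDVC  r2←0x6a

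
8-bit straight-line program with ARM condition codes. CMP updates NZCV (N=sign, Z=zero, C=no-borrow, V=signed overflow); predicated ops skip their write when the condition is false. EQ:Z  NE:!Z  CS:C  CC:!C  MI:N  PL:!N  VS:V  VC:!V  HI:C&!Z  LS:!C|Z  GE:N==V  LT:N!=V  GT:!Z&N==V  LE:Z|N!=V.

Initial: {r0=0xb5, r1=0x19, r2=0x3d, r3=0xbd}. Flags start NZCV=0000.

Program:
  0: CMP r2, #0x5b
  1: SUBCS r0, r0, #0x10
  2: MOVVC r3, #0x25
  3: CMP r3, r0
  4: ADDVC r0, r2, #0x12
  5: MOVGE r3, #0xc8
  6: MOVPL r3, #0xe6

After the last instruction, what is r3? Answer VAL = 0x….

VAL = 0xe6

0: ✓ CMP  NZCV=1000
1: · SUBCS
2: ✓ MOVVC  r3←0x25
3: ✓ CMP  NZCV=0000
4: ✓ ADDVC  r0←0x4f
5: ✓ MOVGE  r3←0xc8
6: ✓ MOVPL  r3←0xe6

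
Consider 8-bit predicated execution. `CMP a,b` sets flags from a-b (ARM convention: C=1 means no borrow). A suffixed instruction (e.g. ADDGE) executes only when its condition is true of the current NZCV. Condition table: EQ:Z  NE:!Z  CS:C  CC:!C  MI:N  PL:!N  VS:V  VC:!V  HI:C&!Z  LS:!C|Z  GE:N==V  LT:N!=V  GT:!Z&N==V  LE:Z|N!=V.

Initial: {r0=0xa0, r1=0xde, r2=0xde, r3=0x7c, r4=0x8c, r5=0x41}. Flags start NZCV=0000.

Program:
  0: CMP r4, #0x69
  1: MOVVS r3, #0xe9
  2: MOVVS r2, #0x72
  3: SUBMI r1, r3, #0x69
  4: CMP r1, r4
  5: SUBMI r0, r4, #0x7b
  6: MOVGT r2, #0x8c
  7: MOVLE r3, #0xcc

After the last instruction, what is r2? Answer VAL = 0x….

VAL = 0x8c

0: ✓ CMP  NZCV=0011
1: ✓ MOVVS  r3←0xe9
2: ✓ MOVVS  r2←0x72
3: · SUBMI
4: ✓ CMP  NZCV=0010
5: · SUBMI
6: ✓ MOVGT  r2←0x8c
7: · MOVLE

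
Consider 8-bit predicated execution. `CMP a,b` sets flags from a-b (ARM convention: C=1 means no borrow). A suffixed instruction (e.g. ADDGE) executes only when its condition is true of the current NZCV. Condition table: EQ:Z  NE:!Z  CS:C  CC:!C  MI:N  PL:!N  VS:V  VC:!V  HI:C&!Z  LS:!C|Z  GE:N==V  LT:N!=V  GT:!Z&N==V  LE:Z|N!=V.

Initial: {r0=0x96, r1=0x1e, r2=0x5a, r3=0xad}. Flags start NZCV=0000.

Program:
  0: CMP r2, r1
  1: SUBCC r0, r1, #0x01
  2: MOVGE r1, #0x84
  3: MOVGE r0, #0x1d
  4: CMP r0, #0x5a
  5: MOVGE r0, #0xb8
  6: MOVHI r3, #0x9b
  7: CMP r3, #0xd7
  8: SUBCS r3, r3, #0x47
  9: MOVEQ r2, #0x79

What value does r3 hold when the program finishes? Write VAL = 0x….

VAL = 0xad

0: ✓ CMP  NZCV=0010
1: · SUBCC
2: ✓ MOVGE  r1←0x84
3: ✓ MOVGE  r0←0x1d
4: ✓ CMP  NZCV=1000
5: · MOVGE
6: · MOVHI
7: ✓ CMP  NZCV=1000
8: · SUBCS
9: · MOVEQ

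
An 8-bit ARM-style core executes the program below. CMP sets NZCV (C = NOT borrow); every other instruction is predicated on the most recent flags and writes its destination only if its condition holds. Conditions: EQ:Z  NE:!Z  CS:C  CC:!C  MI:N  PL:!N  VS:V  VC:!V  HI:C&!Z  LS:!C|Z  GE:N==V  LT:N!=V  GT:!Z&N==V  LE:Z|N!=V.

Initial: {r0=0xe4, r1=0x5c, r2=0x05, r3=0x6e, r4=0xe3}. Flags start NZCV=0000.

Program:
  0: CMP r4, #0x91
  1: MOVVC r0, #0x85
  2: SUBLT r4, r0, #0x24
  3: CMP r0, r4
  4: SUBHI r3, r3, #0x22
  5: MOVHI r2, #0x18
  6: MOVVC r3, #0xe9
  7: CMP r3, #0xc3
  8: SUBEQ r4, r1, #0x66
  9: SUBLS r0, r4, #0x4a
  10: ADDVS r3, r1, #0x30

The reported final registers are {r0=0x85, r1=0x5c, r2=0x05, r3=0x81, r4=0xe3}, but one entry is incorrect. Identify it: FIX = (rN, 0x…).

FIX = (r3, 0xe9)

[0] flags=0010 → (cmp)
[1] flags=0010 VC?T → r0=0x85
[2] flags=0010 LT?F → skip
[3] flags=1000 → (cmp)
[4] flags=1000 HI?F → skip
[5] flags=1000 HI?F → skip
[6] flags=1000 VC?T → r3=0xe9
[7] flags=0010 → (cmp)
[8] flags=0010 EQ?F → skip
[9] flags=0010 LS?F → skip
[10] flags=0010 VS?F → skip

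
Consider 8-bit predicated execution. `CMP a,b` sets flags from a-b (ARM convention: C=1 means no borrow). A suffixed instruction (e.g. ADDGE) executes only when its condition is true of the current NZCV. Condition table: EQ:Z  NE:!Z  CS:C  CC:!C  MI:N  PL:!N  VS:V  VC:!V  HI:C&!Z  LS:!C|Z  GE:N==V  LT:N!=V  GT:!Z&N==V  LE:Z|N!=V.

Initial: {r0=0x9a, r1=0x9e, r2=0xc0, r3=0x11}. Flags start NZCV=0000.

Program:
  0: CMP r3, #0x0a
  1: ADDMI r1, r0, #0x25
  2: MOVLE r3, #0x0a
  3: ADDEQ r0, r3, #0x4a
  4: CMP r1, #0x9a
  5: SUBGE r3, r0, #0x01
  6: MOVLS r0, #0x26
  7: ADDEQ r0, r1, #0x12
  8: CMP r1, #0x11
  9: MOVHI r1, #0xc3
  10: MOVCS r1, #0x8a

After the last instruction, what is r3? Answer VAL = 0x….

VAL = 0x99

[0] flags=0010 → (cmp)
[1] flags=0010 MI?F → skip
[2] flags=0010 LE?F → skip
[3] flags=0010 EQ?F → skip
[4] flags=0010 → (cmp)
[5] flags=0010 GE?T → r3=0x99
[6] flags=0010 LS?F → skip
[7] flags=0010 EQ?F → skip
[8] flags=1010 → (cmp)
[9] flags=1010 HI?T → r1=0xc3
[10] flags=1010 CS?T → r1=0x8a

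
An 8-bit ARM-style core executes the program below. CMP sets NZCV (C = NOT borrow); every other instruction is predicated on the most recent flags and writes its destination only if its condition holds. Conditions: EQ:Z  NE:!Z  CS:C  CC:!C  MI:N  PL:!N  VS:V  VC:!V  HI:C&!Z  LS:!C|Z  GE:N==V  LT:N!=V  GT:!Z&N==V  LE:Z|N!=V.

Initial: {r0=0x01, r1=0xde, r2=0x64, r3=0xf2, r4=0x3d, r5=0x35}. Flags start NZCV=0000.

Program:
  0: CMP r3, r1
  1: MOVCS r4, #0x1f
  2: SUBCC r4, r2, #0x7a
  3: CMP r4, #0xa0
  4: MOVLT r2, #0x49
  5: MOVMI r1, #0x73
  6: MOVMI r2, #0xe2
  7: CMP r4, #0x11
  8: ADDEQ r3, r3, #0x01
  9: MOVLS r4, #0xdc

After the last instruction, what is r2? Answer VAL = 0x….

VAL = 0x64

0: ✓ CMP  NZCV=0010
1: ✓ MOVCS  r4←0x1f
2: · SUBCC
3: ✓ CMP  NZCV=0000
4: · MOVLT
5: · MOVMI
6: · MOVMI
7: ✓ CMP  NZCV=0010
8: · ADDEQ
9: · MOVLS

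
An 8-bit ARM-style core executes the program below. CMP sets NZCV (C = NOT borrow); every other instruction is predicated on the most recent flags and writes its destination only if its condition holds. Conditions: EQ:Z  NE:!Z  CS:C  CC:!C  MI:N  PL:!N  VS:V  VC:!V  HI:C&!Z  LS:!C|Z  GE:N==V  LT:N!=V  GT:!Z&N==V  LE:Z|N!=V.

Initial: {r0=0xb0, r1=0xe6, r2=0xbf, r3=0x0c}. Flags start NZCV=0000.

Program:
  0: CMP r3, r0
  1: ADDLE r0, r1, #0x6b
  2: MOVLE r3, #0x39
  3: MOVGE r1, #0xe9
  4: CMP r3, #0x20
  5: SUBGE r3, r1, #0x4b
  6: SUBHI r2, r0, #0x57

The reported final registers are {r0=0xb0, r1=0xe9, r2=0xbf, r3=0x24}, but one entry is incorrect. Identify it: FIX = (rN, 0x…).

FIX = (r3, 0x0c)

[0] flags=0000 → (cmp)
[1] flags=0000 LE?F → skip
[2] flags=0000 LE?F → skip
[3] flags=0000 GE?T → r1=0xe9
[4] flags=1000 → (cmp)
[5] flags=1000 GE?F → skip
[6] flags=1000 HI?F → skip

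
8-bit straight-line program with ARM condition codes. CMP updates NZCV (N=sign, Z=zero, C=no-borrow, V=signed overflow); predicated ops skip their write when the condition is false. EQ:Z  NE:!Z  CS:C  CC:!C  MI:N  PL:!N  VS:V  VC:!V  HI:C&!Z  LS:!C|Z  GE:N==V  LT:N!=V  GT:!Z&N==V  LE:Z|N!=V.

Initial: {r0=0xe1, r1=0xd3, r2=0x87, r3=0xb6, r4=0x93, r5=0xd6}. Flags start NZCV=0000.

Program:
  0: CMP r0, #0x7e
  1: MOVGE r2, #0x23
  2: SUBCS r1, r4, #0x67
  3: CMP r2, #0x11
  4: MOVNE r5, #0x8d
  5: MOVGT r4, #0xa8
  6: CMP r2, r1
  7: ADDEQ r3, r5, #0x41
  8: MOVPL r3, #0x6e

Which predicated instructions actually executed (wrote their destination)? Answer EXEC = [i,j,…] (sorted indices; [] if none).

EXEC = [2,4,8]

0: ✓ CMP  NZCV=0011
1: · MOVGE
2: ✓ SUBCS  r1←0x2c
3: ✓ CMP  NZCV=0011
4: ✓ MOVNE  r5←0x8d
5: · MOVGT
6: ✓ CMP  NZCV=0011
7: · ADDEQ
8: ✓ MOVPL  r3←0x6e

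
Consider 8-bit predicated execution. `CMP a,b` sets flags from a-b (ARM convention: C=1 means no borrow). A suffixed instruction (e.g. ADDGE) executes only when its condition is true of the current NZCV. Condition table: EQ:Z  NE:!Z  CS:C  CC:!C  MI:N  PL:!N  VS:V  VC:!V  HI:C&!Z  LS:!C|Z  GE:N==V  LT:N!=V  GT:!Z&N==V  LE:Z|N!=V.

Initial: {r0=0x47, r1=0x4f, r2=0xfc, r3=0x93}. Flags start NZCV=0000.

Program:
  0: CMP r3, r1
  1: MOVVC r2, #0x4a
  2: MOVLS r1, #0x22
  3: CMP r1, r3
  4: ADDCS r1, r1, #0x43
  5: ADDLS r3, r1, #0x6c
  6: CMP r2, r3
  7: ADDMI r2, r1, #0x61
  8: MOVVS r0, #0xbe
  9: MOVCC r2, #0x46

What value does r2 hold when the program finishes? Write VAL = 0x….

0: ✓ CMP  NZCV=0011
1: · MOVVC
2: · MOVLS
3: ✓ CMP  NZCV=1001
4: · ADDCS
5: ✓ ADDLS  r3←0xbb
6: ✓ CMP  NZCV=0010
7: · ADDMI
8: · MOVVS
9: · MOVCC

VAL = 0xfc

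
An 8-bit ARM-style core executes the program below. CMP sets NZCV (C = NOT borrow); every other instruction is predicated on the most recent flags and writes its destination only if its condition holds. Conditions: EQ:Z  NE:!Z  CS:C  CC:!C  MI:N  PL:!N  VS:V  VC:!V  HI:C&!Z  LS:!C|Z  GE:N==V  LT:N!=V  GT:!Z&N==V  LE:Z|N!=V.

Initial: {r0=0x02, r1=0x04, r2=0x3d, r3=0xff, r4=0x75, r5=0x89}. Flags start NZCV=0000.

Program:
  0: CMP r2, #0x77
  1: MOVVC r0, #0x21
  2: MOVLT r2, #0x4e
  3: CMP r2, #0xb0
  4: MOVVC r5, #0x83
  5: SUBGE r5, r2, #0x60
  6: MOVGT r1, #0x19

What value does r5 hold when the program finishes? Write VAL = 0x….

VAL = 0xee

[0] flags=1000 → (cmp)
[1] flags=1000 VC?T → r0=0x21
[2] flags=1000 LT?T → r2=0x4e
[3] flags=1001 → (cmp)
[4] flags=1001 VC?F → skip
[5] flags=1001 GE?T → r5=0xee
[6] flags=1001 GT?T → r1=0x19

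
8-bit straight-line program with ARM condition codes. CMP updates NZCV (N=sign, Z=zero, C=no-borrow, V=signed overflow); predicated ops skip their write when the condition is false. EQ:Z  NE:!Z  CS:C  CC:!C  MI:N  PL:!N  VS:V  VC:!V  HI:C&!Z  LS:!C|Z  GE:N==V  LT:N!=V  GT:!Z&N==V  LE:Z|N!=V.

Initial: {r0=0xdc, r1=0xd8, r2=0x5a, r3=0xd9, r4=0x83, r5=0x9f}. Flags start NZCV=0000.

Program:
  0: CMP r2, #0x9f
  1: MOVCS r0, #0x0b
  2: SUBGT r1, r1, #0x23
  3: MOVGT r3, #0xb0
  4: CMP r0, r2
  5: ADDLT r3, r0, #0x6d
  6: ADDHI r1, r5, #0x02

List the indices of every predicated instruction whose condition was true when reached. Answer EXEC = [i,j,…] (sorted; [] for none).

EXEC = [2,3,5,6]

[0] flags=1001 → (cmp)
[1] flags=1001 CS?F → skip
[2] flags=1001 GT?T → r1=0xb5
[3] flags=1001 GT?T → r3=0xb0
[4] flags=1010 → (cmp)
[5] flags=1010 LT?T → r3=0x49
[6] flags=1010 HI?T → r1=0xa1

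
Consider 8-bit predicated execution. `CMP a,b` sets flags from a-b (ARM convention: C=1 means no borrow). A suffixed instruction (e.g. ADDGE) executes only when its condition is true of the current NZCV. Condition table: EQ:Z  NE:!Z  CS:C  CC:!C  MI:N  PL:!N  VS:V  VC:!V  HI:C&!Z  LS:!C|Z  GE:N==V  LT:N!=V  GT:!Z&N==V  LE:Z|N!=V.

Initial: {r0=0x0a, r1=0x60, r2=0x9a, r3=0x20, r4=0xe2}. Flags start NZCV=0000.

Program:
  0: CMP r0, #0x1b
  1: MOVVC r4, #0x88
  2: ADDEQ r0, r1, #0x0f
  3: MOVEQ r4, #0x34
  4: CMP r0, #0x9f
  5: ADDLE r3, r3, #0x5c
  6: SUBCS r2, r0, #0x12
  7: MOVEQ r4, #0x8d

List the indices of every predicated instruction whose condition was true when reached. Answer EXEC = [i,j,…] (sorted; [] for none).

EXEC = [1]

0: ✓ CMP  NZCV=1000
1: ✓ MOVVC  r4←0x88
2: · ADDEQ
3: · MOVEQ
4: ✓ CMP  NZCV=0000
5: · ADDLE
6: · SUBCS
7: · MOVEQ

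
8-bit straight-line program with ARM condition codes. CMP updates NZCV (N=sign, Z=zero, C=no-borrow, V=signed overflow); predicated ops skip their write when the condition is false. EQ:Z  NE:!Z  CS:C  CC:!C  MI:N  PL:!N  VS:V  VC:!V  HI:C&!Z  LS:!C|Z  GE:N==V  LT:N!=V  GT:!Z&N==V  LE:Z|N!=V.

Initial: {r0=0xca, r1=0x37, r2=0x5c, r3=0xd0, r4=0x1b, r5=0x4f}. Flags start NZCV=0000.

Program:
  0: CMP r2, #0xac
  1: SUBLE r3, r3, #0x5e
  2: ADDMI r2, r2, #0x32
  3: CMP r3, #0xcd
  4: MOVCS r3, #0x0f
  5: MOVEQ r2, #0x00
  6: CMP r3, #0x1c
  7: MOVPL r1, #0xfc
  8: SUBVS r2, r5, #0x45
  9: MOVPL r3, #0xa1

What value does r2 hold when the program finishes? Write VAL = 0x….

VAL = 0x8e

0: ✓ CMP  NZCV=1001
1: · SUBLE
2: ✓ ADDMI  r2←0x8e
3: ✓ CMP  NZCV=0010
4: ✓ MOVCS  r3←0x0f
5: · MOVEQ
6: ✓ CMP  NZCV=1000
7: · MOVPL
8: · SUBVS
9: · MOVPL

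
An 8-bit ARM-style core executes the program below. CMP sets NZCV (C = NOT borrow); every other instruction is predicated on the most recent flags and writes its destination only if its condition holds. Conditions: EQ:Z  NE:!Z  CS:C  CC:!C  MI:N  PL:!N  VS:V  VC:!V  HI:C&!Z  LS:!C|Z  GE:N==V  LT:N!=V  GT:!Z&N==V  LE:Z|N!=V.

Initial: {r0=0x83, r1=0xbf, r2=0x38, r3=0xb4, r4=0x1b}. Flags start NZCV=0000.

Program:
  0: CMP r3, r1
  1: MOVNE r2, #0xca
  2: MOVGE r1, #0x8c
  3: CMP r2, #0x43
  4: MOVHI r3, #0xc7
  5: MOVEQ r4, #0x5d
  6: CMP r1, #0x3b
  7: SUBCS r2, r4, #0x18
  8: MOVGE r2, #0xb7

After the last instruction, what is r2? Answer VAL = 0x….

VAL = 0x03

0: ✓ CMP  NZCV=1000
1: ✓ MOVNE  r2←0xca
2: · MOVGE
3: ✓ CMP  NZCV=1010
4: ✓ MOVHI  r3←0xc7
5: · MOVEQ
6: ✓ CMP  NZCV=1010
7: ✓ SUBCS  r2←0x03
8: · MOVGE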